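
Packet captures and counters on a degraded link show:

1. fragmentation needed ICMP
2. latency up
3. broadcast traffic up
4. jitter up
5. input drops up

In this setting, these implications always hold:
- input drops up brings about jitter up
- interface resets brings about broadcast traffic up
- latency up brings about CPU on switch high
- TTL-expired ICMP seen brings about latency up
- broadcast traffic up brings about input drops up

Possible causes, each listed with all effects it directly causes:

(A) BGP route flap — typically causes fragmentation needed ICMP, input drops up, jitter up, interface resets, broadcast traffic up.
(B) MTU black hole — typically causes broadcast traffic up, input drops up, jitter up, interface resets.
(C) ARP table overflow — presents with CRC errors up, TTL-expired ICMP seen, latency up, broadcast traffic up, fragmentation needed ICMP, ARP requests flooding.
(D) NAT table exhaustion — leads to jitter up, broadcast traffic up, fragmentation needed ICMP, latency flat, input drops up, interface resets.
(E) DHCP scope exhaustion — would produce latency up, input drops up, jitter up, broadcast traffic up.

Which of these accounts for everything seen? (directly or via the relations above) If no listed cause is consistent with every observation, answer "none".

C

Checking each candidate against the observations:
(A) BGP route flap — fragmentation needed ICMP match; latency up miss; broadcast traffic up match; jitter up match; input drops up match
(B) MTU black hole — fragmentation needed ICMP miss; latency up miss; broadcast traffic up match; jitter up match; input drops up match
(C) ARP table overflow — accounts for every observation (jitter up through broadcast traffic up → input drops up → jitter up)
(D) NAT table exhaustion — fragmentation needed ICMP match; latency up miss; broadcast traffic up match; jitter up match; input drops up match
(E) DHCP scope exhaustion — does not account for fragmentation needed ICMP
(C) is the only candidate with no mismatches.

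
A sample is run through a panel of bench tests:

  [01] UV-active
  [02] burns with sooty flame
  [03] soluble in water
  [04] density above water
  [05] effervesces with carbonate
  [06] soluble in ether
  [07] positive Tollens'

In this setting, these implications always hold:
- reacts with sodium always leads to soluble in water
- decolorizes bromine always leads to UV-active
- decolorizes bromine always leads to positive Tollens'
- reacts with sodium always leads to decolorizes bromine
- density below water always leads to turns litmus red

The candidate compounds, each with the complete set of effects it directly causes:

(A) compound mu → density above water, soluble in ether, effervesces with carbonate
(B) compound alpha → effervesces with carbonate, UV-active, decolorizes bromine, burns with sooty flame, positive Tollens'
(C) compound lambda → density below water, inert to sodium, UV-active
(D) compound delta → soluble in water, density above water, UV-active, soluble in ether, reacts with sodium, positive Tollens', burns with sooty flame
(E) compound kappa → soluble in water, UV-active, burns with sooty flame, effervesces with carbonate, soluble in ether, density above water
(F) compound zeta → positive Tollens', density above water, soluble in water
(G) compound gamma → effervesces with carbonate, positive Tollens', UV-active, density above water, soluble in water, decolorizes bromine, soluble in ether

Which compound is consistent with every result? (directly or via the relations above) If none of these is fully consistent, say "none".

none

For each candidate, compare predicted effects to what was observed:
(A) compound mu — UV-active -; burns with sooty flame -; soluble in water -; density above water +; effervesces with carbonate +; soluble in ether +; positive Tollens' -
(B) compound alpha — does not account for soluble in water, density above water, soluble in ether
(C) compound lambda — UV-active +; burns with sooty flame -; soluble in water -; density above water -; effervesces with carbonate -; soluble in ether -; positive Tollens' -
(D) compound delta — UV-active +; burns with sooty flame +; soluble in water +; density above water +; effervesces with carbonate -; soluble in ether +; positive Tollens' +
(E) compound kappa — does not account for positive Tollens'
(F) compound zeta — UV-active -; burns with sooty flame -; soluble in water +; density above water +; effervesces with carbonate -; soluble in ether -; positive Tollens' +
(G) compound gamma — UV-active +; burns with sooty flame -; soluble in water +; density above water +; effervesces with carbonate +; soluble in ether +; positive Tollens' +
None of the listed candidates fits everything.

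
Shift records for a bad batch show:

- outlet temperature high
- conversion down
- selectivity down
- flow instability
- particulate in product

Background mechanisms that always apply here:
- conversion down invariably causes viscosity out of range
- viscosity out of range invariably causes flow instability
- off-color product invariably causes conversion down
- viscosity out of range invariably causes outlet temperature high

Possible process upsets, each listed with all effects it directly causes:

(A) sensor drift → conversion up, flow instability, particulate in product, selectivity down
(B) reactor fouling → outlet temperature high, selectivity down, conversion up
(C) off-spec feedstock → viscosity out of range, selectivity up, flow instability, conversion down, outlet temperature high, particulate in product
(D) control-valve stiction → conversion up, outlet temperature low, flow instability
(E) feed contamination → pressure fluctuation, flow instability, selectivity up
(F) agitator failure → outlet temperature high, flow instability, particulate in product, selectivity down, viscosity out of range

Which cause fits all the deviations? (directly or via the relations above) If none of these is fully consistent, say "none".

none

Testing each hypothesis:
(A) sensor drift — outlet temperature high miss; conversion down miss; selectivity down match; flow instability match; particulate in product match
(B) reactor fouling — fails on conversion down, flow instability, particulate in product (predicts conversion up, not conversion down)
(C) off-spec feedstock — fails on selectivity down (predicts selectivity up, not selectivity down)
(D) control-valve stiction — outlet temperature high miss; conversion down miss; selectivity down miss; flow instability match; particulate in product miss
(E) feed contamination — fails on outlet temperature high, conversion down, selectivity down, particulate in product (predicts selectivity up, not selectivity down)
(F) agitator failure — does not account for conversion down
No candidate is consistent with all observations.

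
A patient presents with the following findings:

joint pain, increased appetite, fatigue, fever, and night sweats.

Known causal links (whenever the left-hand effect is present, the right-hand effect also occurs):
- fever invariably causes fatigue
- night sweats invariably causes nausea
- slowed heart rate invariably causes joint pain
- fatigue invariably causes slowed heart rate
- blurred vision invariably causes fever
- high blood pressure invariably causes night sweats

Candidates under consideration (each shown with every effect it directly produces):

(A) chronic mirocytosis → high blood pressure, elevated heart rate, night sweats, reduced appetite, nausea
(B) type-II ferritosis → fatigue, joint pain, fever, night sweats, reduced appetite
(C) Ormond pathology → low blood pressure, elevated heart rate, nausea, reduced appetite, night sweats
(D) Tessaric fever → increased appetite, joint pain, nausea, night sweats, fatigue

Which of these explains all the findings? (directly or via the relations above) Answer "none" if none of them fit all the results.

none

Checking each candidate against the observations:
(A) chronic mirocytosis — joint pain NO; increased appetite NO; fatigue NO; fever NO; night sweats yes
(B) type-II ferritosis — fails on increased appetite (predicts reduced appetite, not increased appetite)
(C) Ormond pathology — joint pain NO; increased appetite NO; fatigue NO; fever NO; night sweats yes
(D) Tessaric fever — does not account for fever
No candidate is consistent with all observations.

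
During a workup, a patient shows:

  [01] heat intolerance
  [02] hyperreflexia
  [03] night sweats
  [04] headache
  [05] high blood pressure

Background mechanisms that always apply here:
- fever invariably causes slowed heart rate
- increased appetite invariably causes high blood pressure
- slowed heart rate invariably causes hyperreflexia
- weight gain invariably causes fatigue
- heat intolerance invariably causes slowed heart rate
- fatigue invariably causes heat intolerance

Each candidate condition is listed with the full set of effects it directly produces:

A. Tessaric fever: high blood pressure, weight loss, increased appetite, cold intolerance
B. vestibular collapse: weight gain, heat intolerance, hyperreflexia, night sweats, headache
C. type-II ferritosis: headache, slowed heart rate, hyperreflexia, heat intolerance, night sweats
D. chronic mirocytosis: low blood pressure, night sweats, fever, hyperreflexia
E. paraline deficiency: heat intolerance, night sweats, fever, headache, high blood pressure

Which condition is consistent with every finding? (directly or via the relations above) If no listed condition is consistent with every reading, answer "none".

E

Testing each hypothesis:
(A) Tessaric fever — fails on heat intolerance, hyperreflexia, night sweats, headache (predicts cold intolerance, not heat intolerance)
(B) vestibular collapse — heat intolerance +; hyperreflexia +; night sweats +; headache +; high blood pressure -
(C) type-II ferritosis — heat intolerance +; hyperreflexia +; night sweats +; headache +; high blood pressure -
(D) chronic mirocytosis — heat intolerance -; hyperreflexia +; night sweats +; headache -; high blood pressure -
(E) paraline deficiency — heat intolerance +; hyperreflexia + (via fever → slowed heart rate → hyperreflexia); night sweats +; headache +; high blood pressure +
Only (E) is consistent with every observation.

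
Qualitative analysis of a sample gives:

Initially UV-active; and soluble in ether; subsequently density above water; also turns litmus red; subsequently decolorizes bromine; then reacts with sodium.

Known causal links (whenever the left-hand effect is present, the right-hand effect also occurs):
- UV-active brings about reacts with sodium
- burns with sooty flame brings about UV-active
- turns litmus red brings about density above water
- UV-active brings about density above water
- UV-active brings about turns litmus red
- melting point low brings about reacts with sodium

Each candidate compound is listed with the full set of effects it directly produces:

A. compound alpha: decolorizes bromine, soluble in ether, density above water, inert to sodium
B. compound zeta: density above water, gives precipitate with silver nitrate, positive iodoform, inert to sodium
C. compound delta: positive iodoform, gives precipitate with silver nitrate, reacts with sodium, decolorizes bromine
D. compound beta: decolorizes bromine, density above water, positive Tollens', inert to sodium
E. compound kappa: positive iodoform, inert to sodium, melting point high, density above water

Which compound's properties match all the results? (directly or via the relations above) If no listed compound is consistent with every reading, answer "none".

none

For each candidate, compare predicted effects to what was observed:
(A) compound alpha — fails on UV-active, turns litmus red, reacts with sodium (predicts inert to sodium, not reacts with sodium)
(B) compound zeta — fails on UV-active, soluble in ether, turns litmus red, decolorizes bromine, reacts with sodium (predicts inert to sodium, not reacts with sodium)
(C) compound delta — UV-active -; soluble in ether -; density above water -; turns litmus red -; decolorizes bromine +; reacts with sodium +
(D) compound beta — UV-active -; soluble in ether -; density above water +; turns litmus red -; decolorizes bromine +; reacts with sodium -
(E) compound kappa — UV-active -; soluble in ether -; density above water +; turns litmus red -; decolorizes bromine -; reacts with sodium -
None of the listed candidates fits everything.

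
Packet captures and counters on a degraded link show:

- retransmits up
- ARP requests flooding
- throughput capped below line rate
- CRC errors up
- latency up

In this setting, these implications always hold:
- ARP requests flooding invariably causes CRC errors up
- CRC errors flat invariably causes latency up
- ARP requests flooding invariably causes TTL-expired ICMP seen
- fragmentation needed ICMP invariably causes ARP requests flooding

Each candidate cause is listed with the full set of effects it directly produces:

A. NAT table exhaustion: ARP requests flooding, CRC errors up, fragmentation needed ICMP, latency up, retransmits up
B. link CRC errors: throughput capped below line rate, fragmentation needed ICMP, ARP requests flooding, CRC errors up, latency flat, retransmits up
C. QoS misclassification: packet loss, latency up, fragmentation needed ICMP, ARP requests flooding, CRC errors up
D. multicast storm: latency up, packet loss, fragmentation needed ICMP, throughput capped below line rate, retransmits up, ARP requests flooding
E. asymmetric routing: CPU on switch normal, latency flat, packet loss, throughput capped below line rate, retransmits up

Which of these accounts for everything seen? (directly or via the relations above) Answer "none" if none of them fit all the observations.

Testing each hypothesis:
(A) NAT table exhaustion — does not account for throughput capped below line rate
(B) link CRC errors — retransmits up +; ARP requests flooding +; throughput capped below line rate +; CRC errors up +; latency up -
(C) QoS misclassification — does not account for retransmits up, throughput capped below line rate
(D) multicast storm — retransmits up +; ARP requests flooding +; throughput capped below line rate +; CRC errors up + (via ARP requests flooding → CRC errors up); latency up +
(E) asymmetric routing — fails on ARP requests flooding, CRC errors up, latency up (predicts latency flat, not latency up)
(D) alone accounts for all the evidence.

D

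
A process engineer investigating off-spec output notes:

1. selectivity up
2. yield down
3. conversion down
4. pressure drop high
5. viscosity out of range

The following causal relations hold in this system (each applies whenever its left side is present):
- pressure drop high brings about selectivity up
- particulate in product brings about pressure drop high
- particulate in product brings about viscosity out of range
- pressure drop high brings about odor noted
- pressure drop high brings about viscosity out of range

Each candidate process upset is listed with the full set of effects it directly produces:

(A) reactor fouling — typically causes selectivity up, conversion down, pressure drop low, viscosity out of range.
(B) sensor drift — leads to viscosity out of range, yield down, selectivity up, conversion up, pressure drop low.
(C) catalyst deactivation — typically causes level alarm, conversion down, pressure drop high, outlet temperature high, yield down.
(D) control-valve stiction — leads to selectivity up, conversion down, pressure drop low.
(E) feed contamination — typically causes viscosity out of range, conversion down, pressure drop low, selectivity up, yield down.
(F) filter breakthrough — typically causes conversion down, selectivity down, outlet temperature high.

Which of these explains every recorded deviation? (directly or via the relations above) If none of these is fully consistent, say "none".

Per-candidate check:
(A) reactor fouling — fails on yield down, pressure drop high (predicts pressure drop low, not pressure drop high)
(B) sensor drift — selectivity up yes; yield down yes; conversion down NO; pressure drop high NO; viscosity out of range yes
(C) catalyst deactivation — selectivity up yes (through pressure drop high → selectivity up); yield down yes; conversion down yes; pressure drop high yes; viscosity out of range yes (through pressure drop high → viscosity out of range)
(D) control-valve stiction — selectivity up yes; yield down NO; conversion down yes; pressure drop high NO; viscosity out of range NO
(E) feed contamination — selectivity up yes; yield down yes; conversion down yes; pressure drop high NO; viscosity out of range yes
(F) filter breakthrough — selectivity up NO; yield down NO; conversion down yes; pressure drop high NO; viscosity out of range NO
(C) alone accounts for all the evidence.

C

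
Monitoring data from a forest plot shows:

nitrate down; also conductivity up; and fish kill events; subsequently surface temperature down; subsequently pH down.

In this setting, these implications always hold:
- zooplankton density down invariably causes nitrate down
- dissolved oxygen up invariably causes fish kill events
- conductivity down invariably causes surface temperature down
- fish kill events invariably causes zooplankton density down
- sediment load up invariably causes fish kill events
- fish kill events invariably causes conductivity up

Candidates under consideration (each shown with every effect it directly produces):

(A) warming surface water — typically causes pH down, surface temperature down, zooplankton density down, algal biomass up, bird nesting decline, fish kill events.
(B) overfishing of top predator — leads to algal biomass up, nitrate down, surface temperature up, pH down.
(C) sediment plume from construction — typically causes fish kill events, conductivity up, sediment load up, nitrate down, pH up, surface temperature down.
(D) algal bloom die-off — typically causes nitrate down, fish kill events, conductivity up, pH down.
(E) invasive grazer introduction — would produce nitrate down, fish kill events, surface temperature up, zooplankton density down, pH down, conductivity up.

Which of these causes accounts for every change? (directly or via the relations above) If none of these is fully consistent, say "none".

Per-candidate check:
(A) warming surface water — nitrate down + (via zooplankton density down → nitrate down); conductivity up + (via fish kill events → conductivity up); fish kill events +; surface temperature down +; pH down +
(B) overfishing of top predator — nitrate down +; conductivity up -; fish kill events -; surface temperature down -; pH down +
(C) sediment plume from construction — fails on pH down (predicts pH up, not pH down)
(D) algal bloom die-off — does not account for surface temperature down
(E) invasive grazer introduction — nitrate down +; conductivity up +; fish kill events +; surface temperature down -; pH down +
Only (A) is consistent with every observation.

A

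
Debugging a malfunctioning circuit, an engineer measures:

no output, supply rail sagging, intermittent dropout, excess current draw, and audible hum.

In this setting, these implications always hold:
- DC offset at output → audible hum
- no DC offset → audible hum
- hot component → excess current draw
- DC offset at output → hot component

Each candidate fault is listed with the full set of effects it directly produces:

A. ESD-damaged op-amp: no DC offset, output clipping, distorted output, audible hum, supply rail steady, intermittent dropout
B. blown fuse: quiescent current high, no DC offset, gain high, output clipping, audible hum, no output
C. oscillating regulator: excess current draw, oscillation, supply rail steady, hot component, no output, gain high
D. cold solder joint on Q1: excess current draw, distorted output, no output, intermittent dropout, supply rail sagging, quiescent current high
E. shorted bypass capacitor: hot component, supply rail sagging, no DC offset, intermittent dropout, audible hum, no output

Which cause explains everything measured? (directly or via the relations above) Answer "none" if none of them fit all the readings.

Checking each candidate against the observations:
(A) ESD-damaged op-amp — no output -; supply rail sagging -; intermittent dropout +; excess current draw -; audible hum +
(B) blown fuse — does not account for supply rail sagging, intermittent dropout, excess current draw
(C) oscillating regulator — no output +; supply rail sagging -; intermittent dropout -; excess current draw +; audible hum -
(D) cold solder joint on Q1 — no output +; supply rail sagging +; intermittent dropout +; excess current draw +; audible hum -
(E) shorted bypass capacitor — no output +; supply rail sagging +; intermittent dropout +; excess current draw + (via hot component → excess current draw); audible hum +
Only (E) is consistent with every observation.

E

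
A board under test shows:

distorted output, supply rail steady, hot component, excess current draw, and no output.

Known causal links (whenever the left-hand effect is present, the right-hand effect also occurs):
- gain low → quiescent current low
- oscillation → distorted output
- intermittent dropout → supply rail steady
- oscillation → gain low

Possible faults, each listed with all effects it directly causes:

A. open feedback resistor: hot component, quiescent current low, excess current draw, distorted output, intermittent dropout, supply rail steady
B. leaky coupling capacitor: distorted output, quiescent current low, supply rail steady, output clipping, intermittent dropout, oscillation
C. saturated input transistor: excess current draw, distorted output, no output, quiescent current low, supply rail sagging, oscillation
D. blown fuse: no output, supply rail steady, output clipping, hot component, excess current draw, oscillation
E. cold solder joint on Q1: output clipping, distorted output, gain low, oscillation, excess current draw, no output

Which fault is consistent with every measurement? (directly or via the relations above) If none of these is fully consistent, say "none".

For each candidate, compare predicted effects to what was observed:
(A) open feedback resistor — distorted output yes; supply rail steady yes; hot component yes; excess current draw yes; no output NO
(B) leaky coupling capacitor — does not account for hot component, excess current draw, no output
(C) saturated input transistor — distorted output yes; supply rail steady NO; hot component NO; excess current draw yes; no output yes
(D) blown fuse — accounts for every observation (distorted output through oscillation → distorted output)
(E) cold solder joint on Q1 — distorted output yes; supply rail steady NO; hot component NO; excess current draw yes; no output yes
(D) is the only candidate with no mismatches.

D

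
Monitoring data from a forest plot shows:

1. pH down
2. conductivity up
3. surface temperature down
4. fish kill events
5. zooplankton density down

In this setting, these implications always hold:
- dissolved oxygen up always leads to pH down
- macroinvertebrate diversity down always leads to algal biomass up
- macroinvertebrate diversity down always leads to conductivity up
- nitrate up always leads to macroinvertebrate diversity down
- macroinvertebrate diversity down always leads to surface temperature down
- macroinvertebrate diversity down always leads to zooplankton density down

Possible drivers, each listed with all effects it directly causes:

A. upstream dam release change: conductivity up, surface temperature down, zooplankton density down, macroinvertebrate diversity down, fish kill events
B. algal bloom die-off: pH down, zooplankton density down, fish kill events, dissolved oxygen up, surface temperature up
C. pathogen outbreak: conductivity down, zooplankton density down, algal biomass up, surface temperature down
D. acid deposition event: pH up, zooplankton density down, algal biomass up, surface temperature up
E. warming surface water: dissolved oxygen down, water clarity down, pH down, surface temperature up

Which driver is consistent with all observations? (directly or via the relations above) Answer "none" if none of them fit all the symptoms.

Per-candidate check:
(A) upstream dam release change — does not account for pH down
(B) algal bloom die-off — pH down ✓; conductivity up ✗; surface temperature down ✗; fish kill events ✓; zooplankton density down ✓
(C) pathogen outbreak — pH down ✗; conductivity up ✗; surface temperature down ✓; fish kill events ✗; zooplankton density down ✓
(D) acid deposition event — pH down ✗; conductivity up ✗; surface temperature down ✗; fish kill events ✗; zooplankton density down ✓
(E) warming surface water — pH down ✓; conductivity up ✗; surface temperature down ✗; fish kill events ✗; zooplankton density down ✗
No candidate is consistent with all observations.

none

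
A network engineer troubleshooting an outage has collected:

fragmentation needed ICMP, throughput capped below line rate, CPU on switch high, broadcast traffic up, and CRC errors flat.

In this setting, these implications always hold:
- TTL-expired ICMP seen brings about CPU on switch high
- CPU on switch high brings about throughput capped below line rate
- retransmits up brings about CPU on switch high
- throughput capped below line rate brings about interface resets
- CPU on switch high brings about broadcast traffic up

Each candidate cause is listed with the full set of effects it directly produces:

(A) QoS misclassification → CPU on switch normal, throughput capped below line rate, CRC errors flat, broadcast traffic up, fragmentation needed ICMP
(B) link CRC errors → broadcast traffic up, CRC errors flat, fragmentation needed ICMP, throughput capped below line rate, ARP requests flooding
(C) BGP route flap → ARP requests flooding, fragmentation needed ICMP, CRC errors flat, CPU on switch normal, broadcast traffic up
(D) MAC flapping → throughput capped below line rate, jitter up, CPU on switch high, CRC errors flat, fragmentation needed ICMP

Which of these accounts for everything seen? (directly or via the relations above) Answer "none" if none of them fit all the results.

Per-candidate check:
(A) QoS misclassification — fragmentation needed ICMP +; throughput capped below line rate +; CPU on switch high -; broadcast traffic up +; CRC errors flat +
(B) link CRC errors — fragmentation needed ICMP +; throughput capped below line rate +; CPU on switch high -; broadcast traffic up +; CRC errors flat +
(C) BGP route flap — fails on throughput capped below line rate, CPU on switch high (predicts CPU on switch normal, not CPU on switch high)
(D) MAC flapping — accounts for every observation (broadcast traffic up by CPU on switch high → broadcast traffic up)
(D) alone accounts for all the evidence.

D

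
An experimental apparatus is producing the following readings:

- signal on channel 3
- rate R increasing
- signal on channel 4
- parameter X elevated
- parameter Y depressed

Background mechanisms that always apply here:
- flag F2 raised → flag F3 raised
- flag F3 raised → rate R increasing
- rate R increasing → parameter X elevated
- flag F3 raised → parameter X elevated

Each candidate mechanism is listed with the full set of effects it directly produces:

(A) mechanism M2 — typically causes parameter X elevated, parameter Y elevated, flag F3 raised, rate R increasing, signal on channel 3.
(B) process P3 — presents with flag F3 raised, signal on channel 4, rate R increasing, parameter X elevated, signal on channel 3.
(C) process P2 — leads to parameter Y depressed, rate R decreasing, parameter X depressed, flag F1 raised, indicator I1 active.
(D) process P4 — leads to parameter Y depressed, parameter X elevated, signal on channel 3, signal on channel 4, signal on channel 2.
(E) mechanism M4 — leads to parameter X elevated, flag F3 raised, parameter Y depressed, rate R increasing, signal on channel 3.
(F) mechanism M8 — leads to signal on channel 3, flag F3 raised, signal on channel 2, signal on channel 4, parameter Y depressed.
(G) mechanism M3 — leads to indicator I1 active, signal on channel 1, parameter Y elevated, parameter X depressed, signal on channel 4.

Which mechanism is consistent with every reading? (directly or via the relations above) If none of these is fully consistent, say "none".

F

Per-candidate check:
(A) mechanism M2 — signal on channel 3 +; rate R increasing +; signal on channel 4 -; parameter X elevated +; parameter Y depressed -
(B) process P3 — signal on channel 3 +; rate R increasing +; signal on channel 4 +; parameter X elevated +; parameter Y depressed -
(C) process P2 — fails on signal on channel 3, rate R increasing, signal on channel 4, parameter X elevated (predicts rate R decreasing, not rate R increasing; predicts parameter X depressed, not parameter X elevated)
(D) process P4 — signal on channel 3 +; rate R increasing -; signal on channel 4 +; parameter X elevated +; parameter Y depressed +
(E) mechanism M4 — does not account for signal on channel 4
(F) mechanism M8 — signal on channel 3 +; rate R increasing + (via flag F3 raised → rate R increasing); signal on channel 4 +; parameter X elevated + (via flag F3 raised → parameter X elevated); parameter Y depressed +
(G) mechanism M3 — fails on signal on channel 3, rate R increasing, parameter X elevated, parameter Y depressed (predicts parameter X depressed, not parameter X elevated; predicts parameter Y elevated, not parameter Y depressed)
(F) alone accounts for all the evidence.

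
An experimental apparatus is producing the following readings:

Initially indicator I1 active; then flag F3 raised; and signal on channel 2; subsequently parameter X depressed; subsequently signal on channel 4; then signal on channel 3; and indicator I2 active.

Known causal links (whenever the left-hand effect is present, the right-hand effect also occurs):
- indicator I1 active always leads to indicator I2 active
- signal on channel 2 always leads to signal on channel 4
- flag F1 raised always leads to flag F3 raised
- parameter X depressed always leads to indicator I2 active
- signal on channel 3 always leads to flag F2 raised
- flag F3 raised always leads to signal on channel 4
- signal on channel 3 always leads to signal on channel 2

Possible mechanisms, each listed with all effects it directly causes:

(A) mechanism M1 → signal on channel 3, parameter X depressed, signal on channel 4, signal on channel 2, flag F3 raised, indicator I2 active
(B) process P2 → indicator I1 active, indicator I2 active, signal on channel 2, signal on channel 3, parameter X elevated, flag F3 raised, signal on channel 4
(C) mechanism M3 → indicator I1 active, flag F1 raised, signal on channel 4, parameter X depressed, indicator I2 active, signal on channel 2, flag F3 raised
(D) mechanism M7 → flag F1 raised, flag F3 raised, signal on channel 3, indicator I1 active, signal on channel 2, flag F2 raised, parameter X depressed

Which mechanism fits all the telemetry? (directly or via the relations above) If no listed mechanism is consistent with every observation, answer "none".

For each candidate, compare predicted effects to what was observed:
(A) mechanism M1 — indicator I1 active ✗; flag F3 raised ✓; signal on channel 2 ✓; parameter X depressed ✓; signal on channel 4 ✓; signal on channel 3 ✓; indicator I2 active ✓
(B) process P2 — fails on parameter X depressed (predicts parameter X elevated, not parameter X depressed)
(C) mechanism M3 — indicator I1 active ✓; flag F3 raised ✓; signal on channel 2 ✓; parameter X depressed ✓; signal on channel 4 ✓; signal on channel 3 ✗; indicator I2 active ✓
(D) mechanism M7 — accounts for every observation (signal on channel 4 via flag F3 raised → signal on channel 4)
(D) alone accounts for all the evidence.

D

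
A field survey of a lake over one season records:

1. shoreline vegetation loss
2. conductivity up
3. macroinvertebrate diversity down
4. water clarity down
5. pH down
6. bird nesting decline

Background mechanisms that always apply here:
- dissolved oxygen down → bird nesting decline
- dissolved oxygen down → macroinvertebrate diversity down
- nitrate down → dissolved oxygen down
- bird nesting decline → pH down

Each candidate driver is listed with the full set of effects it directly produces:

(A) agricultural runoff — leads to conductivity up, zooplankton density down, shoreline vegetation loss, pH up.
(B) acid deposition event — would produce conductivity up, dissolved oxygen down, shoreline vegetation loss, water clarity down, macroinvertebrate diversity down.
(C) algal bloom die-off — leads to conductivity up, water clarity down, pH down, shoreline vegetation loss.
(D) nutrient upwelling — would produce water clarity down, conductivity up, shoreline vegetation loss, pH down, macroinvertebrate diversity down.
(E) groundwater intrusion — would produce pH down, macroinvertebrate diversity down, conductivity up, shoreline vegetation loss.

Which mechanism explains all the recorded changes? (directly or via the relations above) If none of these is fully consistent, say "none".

Testing each hypothesis:
(A) agricultural runoff — fails on macroinvertebrate diversity down, water clarity down, pH down, bird nesting decline (predicts pH up, not pH down)
(B) acid deposition event — accounts for every observation (pH down through dissolved oxygen down → bird nesting decline → pH down)
(C) algal bloom die-off — shoreline vegetation loss match; conductivity up match; macroinvertebrate diversity down miss; water clarity down match; pH down match; bird nesting decline miss
(D) nutrient upwelling — shoreline vegetation loss match; conductivity up match; macroinvertebrate diversity down match; water clarity down match; pH down match; bird nesting decline miss
(E) groundwater intrusion — does not account for water clarity down, bird nesting decline
(B) alone accounts for all the evidence.

B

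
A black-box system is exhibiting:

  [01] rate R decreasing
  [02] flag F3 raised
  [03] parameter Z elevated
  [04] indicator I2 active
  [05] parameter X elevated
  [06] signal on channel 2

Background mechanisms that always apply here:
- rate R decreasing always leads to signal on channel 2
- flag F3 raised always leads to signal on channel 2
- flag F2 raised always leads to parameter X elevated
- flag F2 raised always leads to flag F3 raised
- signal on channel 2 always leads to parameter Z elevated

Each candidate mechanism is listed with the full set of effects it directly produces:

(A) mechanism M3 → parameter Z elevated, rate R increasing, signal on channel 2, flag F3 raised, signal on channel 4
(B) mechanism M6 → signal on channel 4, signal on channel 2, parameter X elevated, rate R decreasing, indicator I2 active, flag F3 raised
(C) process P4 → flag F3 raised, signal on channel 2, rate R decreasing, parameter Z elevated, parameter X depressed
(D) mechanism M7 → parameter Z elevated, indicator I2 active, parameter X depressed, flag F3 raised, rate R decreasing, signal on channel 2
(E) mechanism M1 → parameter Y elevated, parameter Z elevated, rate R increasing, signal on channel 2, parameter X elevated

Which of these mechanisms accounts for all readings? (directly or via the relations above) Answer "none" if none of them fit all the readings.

B

Checking each candidate against the observations:
(A) mechanism M3 — rate R decreasing NO; flag F3 raised yes; parameter Z elevated yes; indicator I2 active NO; parameter X elevated NO; signal on channel 2 yes
(B) mechanism M6 — accounts for every observation (parameter Z elevated through signal on channel 2 → parameter Z elevated)
(C) process P4 — rate R decreasing yes; flag F3 raised yes; parameter Z elevated yes; indicator I2 active NO; parameter X elevated NO; signal on channel 2 yes
(D) mechanism M7 — fails on parameter X elevated (predicts parameter X depressed, not parameter X elevated)
(E) mechanism M1 — rate R decreasing NO; flag F3 raised NO; parameter Z elevated yes; indicator I2 active NO; parameter X elevated yes; signal on channel 2 yes
(B) alone accounts for all the evidence.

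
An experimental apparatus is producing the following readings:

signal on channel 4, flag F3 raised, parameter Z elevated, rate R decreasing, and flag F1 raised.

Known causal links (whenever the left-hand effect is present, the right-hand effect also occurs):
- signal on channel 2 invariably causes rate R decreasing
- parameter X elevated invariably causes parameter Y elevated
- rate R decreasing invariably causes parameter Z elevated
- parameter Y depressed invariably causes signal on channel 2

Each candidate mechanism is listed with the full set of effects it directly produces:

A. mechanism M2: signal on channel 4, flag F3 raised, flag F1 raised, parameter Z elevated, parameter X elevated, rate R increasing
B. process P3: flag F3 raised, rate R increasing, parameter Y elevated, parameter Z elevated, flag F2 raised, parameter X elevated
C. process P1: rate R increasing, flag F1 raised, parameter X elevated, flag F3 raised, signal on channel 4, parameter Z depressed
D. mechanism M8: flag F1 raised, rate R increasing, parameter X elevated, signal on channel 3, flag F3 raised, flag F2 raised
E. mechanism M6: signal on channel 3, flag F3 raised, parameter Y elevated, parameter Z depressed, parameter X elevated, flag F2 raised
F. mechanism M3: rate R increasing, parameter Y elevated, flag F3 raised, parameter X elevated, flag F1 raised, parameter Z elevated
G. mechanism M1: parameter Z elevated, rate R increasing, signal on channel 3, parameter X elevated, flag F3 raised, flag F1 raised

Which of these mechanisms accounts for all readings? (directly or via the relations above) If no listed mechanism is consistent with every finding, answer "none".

none

Per-candidate check:
(A) mechanism M2 — fails on rate R decreasing (predicts rate R increasing, not rate R decreasing)
(B) process P3 — fails on signal on channel 4, rate R decreasing, flag F1 raised (predicts rate R increasing, not rate R decreasing)
(C) process P1 — fails on parameter Z elevated, rate R decreasing (predicts parameter Z depressed, not parameter Z elevated; predicts rate R increasing, not rate R decreasing)
(D) mechanism M8 — fails on signal on channel 4, parameter Z elevated, rate R decreasing (predicts rate R increasing, not rate R decreasing)
(E) mechanism M6 — signal on channel 4 miss; flag F3 raised match; parameter Z elevated miss; rate R decreasing miss; flag F1 raised miss
(F) mechanism M3 — signal on channel 4 miss; flag F3 raised match; parameter Z elevated match; rate R decreasing miss; flag F1 raised match
(G) mechanism M1 — signal on channel 4 miss; flag F3 raised match; parameter Z elevated match; rate R decreasing miss; flag F1 raised match
Every candidate fails on at least one observation.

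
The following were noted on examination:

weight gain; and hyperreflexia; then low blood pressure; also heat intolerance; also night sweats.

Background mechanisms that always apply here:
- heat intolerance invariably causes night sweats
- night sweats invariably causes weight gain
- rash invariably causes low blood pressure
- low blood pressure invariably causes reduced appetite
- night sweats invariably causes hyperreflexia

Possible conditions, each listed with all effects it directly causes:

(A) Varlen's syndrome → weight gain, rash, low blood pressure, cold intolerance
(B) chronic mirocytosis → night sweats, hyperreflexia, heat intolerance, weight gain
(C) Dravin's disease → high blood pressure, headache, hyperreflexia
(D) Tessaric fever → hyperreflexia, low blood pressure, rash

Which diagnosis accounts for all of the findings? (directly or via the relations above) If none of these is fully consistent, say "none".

For each candidate, compare predicted effects to what was observed:
(A) Varlen's syndrome — fails on hyperreflexia, heat intolerance, night sweats (predicts cold intolerance, not heat intolerance)
(B) chronic mirocytosis — does not account for low blood pressure
(C) Dravin's disease — fails on weight gain, low blood pressure, heat intolerance, night sweats (predicts high blood pressure, not low blood pressure)
(D) Tessaric fever — weight gain -; hyperreflexia +; low blood pressure +; heat intolerance -; night sweats -
None of the listed candidates fits everything.

none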